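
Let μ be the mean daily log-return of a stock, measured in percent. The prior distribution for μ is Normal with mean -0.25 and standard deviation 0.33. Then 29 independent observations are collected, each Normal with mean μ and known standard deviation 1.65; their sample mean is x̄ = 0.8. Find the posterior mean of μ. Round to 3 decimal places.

Prior precision 1/τ₀² = 1/0.33² = 9.18274; data precision n/σ² = 29/1.65² = 10.6520.
Posterior precision = 9.18274 + 10.6520 = 19.8347.
Posterior mean = (9.18274·-0.25 + 10.6520·0.8) / 19.8347 = 0.314.

Posterior mean ≈ 0.314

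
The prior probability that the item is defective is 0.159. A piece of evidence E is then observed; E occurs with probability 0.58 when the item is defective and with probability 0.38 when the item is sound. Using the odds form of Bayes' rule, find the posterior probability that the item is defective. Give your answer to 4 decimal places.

Prior odds = 0.159/(1−0.159) = 0.18906.
Likelihood ratio for E = 0.58/0.38 = 1.5263.
Posterior odds = prior odds × LR = 0.28857.
Posterior probability = odds/(1+odds) = 0.28857/1.2886 = 0.2239.

Posterior probability ≈ 0.2239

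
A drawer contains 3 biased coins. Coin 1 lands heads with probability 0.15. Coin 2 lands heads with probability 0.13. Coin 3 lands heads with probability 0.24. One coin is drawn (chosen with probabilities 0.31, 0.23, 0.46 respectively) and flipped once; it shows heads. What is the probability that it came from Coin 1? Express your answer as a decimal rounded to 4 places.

Tabulate prior·likelihood by source: [1] prior 0.31, lik 0.15, product 0.04650; [2] prior 0.23, lik 0.13, product 0.02990; [3] prior 0.46, lik 0.24, product 0.1104.
Normalizing constant = 0.18680; the posterior for Coin 1 is its product over the sum, 0.04650/0.18680 = 0.2489.

Posterior probability ≈ 0.2489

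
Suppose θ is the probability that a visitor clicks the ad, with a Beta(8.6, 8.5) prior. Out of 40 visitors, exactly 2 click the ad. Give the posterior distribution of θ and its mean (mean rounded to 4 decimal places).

The binomial likelihood is conjugate to the Beta prior: with 2 successes and 38 failures, the posterior is Beta(8.6+2, 8.5+38) = Beta(10.6, 46.5).
Posterior mean = α/(α+β) = 10.6/57.1 = 0.1856.

Posterior: Beta(10.6, 46.5); mean ≈ 0.1856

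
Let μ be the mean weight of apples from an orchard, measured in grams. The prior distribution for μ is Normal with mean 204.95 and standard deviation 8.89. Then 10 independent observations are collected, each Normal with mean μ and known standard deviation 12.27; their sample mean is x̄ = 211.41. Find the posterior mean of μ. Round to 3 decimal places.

Posterior mean ≈ 210.376

Prior precision 1/τ₀² = 1/8.89² = 0.0126531; data precision n/σ² = 10/12.27² = 0.0664218.
Posterior precision = 0.0126531 + 0.0664218 = 0.0790749.
Posterior mean = (0.0126531·204.95 + 0.0664218·211.41) / 0.0790749 = 210.376.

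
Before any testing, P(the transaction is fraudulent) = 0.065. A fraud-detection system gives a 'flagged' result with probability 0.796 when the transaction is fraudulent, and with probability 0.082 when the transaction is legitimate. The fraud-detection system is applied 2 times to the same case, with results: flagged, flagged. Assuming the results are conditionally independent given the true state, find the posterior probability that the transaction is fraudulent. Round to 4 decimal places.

Let H be the event that the transaction is fraudulent; start with P(H) = 0.065. P('flagged'|H) = 0.796, P('flagged'|¬H) = 0.082.
Update on result 1 ('flagged'): P(H) ← 0.796·0.0650 / (0.796·0.0650 + 0.082·0.9350) = 0.051740/0.12841 = 0.4029.
Update on result 2 ('flagged'): P(H) ← 0.796·0.4029 / (0.796·0.4029 + 0.082·0.5971) = 0.32073/0.36969 = 0.8676.

Posterior P(H) ≈ 0.8676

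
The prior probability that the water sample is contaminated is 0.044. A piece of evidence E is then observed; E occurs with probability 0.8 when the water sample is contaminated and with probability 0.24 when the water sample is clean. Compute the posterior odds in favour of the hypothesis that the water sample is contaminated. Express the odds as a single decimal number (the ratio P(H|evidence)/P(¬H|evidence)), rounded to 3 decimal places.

Posterior odds ≈ 0.153

Prior odds = 0.044/(1−0.044) = 0.046025.
Likelihood ratio for E = 0.8/0.24 = 3.3333.
Posterior odds = prior odds × LR = 0.15342.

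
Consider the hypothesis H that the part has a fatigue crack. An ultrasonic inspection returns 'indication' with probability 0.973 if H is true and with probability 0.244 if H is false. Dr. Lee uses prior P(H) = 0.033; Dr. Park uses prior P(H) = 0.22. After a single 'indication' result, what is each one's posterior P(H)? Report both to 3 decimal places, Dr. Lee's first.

Dr. Lee: 0.120; Dr. Park: 0.529

P('+'|H) = 0.973, P('+'|¬H) = 0.244.
Dr. Lee: numerator 0.973·0.033 = 0.032109; evidence = 0.032109+0.244·0.967 = 0.26806; posterior = 0.120.
Dr. Park: numerator 0.973·0.22 = 0.21406; evidence = 0.21406+0.244·0.78 = 0.40438; posterior = 0.529.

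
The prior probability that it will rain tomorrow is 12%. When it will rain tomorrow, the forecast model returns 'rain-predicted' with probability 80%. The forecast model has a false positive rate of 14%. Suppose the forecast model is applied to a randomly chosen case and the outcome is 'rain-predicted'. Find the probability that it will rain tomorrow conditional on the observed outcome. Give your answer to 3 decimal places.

Let H be the event that it will rain tomorrow. P(H) = 0.12, so P(¬H) = 0.88. With E the 'rain-predicted' result, P(E|H) = 0.8 and P(E|¬H) = 0.14.
P(E) = 0.8·0.12 + 0.14·0.88 = 0.096000 + 0.12320 = 0.21920.
By Bayes' theorem, P(H|E) = 0.096000 / 0.21920 = 0.438.

P(H | E) ≈ 0.438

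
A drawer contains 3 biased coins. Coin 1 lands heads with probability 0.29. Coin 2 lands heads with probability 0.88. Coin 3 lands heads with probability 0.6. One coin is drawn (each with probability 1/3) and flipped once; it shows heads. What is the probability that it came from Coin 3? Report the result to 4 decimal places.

Posterior probability ≈ 0.3390

Tabulate prior·likelihood by source: [1] prior 0.333333, lik 0.29, product 0.09667; [2] prior 0.333333, lik 0.88, product 0.2933; [3] prior 0.333333, lik 0.6, product 0.2000.
Normalizing constant = 0.59000; the posterior for Coin 3 is its product over the sum, 0.2000/0.59000 = 0.3390.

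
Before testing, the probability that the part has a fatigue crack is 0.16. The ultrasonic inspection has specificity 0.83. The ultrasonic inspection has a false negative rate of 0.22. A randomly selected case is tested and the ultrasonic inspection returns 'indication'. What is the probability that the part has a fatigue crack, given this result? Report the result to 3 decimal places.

P(H | E) ≈ 0.466

Write H for 'the part has a fatigue crack'. Prior odds H:¬H = 0.16/0.84 = 0.19048. For the 'indication' outcome, the likelihood ratio is 0.78/0.17 = 4.5882.
Posterior odds = 0.19048 × 4.5882 = 0.87395, so P(H|E) = 0.87395/(1+0.87395) = 0.466.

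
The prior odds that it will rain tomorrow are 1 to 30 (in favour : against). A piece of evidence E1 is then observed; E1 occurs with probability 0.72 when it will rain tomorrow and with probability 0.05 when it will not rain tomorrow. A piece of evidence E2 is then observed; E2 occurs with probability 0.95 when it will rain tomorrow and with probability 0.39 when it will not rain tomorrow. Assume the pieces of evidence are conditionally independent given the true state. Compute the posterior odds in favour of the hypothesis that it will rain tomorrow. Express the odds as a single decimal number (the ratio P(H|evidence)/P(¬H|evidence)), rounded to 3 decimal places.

Prior odds = 1/30 = 0.033333. In log-odds, ln(0.033333) = -3.4012.
Add log likelihood ratios: ln(14.400) + ln(2.4359) = 3.5575.
Posterior log-odds = 0.15635, so posterior odds = exp(0.15635) = 1.1692.

Posterior odds ≈ 1.169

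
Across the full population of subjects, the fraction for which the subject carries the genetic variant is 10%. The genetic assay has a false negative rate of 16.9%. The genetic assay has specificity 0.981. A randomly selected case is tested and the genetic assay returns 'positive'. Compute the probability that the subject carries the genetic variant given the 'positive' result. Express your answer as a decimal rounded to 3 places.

P(H | E) ≈ 0.829

Write H for 'the subject carries the genetic variant'. Prior odds H:¬H = 0.1/0.9 = 0.11111. For the 'positive' outcome, the likelihood ratio is 0.831/0.019 = 43.737.
Posterior odds = 0.11111 × 43.737 = 4.8596, so P(H|E) = 4.8596/(1+4.8596) = 0.829.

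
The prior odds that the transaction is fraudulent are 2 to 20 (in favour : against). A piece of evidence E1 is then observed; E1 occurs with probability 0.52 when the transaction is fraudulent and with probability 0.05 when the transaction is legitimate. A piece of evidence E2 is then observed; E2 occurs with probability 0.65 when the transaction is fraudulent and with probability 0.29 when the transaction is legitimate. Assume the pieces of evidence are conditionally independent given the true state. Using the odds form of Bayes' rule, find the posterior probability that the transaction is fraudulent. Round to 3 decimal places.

Posterior probability ≈ 0.700

Prior odds = 2/20 = 0.10000. In log-odds, ln(0.10000) = -2.3026.
Add log likelihood ratios: ln(10.400) + ln(2.2414) = 3.1489.
Posterior log-odds = 0.84631, so posterior odds = exp(0.84631) = 2.3310. Converting, P(H|E) = 2.3310/3.3310 = 0.700.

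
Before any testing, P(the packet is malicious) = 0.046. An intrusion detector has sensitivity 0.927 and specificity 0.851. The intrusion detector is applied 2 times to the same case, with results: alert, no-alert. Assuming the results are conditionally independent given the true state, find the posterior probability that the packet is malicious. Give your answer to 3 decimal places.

Let H be the event that the packet is malicious; start with P(H) = 0.046. P('alert'|H) = 0.927, P('alert'|¬H) = 0.149.
Update on result 1 ('alert'): P(H) ← 0.927·0.0460 / (0.927·0.0460 + 0.149·0.9540) = 0.042642/0.18479 = 0.2308.
Update on result 2 ('no-alert'): P(H) ← 0.073·0.2308 / (0.073·0.2308 + 0.851·0.7692) = 0.016846/0.67147 = 0.0251.

Posterior P(H) ≈ 0.025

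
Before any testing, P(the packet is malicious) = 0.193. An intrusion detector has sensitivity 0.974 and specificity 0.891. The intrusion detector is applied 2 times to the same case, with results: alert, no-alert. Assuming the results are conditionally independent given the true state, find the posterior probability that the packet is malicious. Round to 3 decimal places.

Posterior P(H) ≈ 0.059

Let H be the event that the packet is malicious; start with P(H) = 0.193. P('alert'|H) = 0.974, P('alert'|¬H) = 0.109.
Update on result 1 ('alert'): P(H) ← 0.974·0.1930 / (0.974·0.1930 + 0.109·0.8070) = 0.18798/0.27594 = 0.6812.
Update on result 2 ('no-alert'): P(H) ← 0.026·0.6812 / (0.026·0.6812 + 0.891·0.3188) = 0.017712/0.30174 = 0.0587.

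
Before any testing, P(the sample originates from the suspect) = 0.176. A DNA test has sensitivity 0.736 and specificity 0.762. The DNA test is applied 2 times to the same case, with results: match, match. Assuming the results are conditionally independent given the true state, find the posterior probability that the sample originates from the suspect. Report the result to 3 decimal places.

Let H be the event that the sample originates from the suspect; start with P(H) = 0.176. P('match'|H) = 0.736, P('match'|¬H) = 0.238.
Update on result 1 ('match'): P(H) ← 0.736·0.1760 / (0.736·0.1760 + 0.238·0.8240) = 0.12954/0.32565 = 0.3978.
Update on result 2 ('match'): P(H) ← 0.736·0.3978 / (0.736·0.3978 + 0.238·0.6022) = 0.29277/0.43609 = 0.6713.

Posterior P(H) ≈ 0.671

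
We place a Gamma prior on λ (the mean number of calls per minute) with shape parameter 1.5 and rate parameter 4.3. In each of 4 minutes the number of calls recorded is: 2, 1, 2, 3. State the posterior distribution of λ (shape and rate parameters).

Total count ∑xᵢ = 8 over n = 4 minutes.
Gamma is conjugate to the Poisson likelihood: posterior is Gamma(shape = 1.5+8 = 9.5, rate = 4.3+4 = 8.3).

Posterior: Gamma(shape=9.5, rate=8.3)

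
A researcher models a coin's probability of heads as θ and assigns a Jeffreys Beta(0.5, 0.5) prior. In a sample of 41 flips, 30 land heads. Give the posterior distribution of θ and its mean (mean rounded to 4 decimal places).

The binomial likelihood is conjugate to the Beta prior: with 30 successes and 11 failures, the posterior is Beta(0.5+30, 0.5+11) = Beta(30.5, 11.5).
E[θ | data] = 30.5/(30.5+11.5) = 0.7262.

Posterior: Beta(30.5, 11.5); mean ≈ 0.7262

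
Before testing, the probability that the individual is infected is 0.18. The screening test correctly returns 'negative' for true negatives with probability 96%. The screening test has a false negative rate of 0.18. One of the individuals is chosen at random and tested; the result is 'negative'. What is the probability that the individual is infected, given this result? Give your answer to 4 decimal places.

P(H | E) ≈ 0.0395

Write H for 'the individual is infected'. Prior odds H:¬H = 0.18/0.82 = 0.21951. For the 'negative' outcome, the likelihood ratio is 0.18/0.96 = 0.18750.
Posterior odds = 0.21951 × 0.18750 = 0.041159, so P(H|E) = 0.041159/(1+0.041159) = 0.0395.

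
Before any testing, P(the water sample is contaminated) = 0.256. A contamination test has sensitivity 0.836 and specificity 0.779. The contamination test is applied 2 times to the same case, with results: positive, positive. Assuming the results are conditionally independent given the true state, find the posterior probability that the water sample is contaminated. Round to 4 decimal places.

Posterior P(H) ≈ 0.8312

Let H be the event that the water sample is contaminated; start with P(H) = 0.256. P('positive'|H) = 0.836, P('positive'|¬H) = 0.221.
Update on result 1 ('positive'): P(H) ← 0.836·0.2560 / (0.836·0.2560 + 0.221·0.7440) = 0.21402/0.37844 = 0.5655.
Update on result 2 ('positive'): P(H) ← 0.836·0.5655 / (0.836·0.5655 + 0.221·0.4345) = 0.47278/0.56880 = 0.8312.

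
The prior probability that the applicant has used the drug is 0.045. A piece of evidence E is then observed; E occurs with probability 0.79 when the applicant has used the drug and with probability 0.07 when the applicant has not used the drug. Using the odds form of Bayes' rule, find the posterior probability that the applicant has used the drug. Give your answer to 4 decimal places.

Posterior probability ≈ 0.3472

Prior odds = 0.045/(1−0.045) = 0.047120. In log-odds, ln(0.047120) = -3.0550.
Add log likelihood ratio: ln(11.286) = 2.4235.
Posterior log-odds = -0.63151, so posterior odds = exp(-0.63151) = 0.53179. Converting, P(H|E) = 0.53179/1.5318 = 0.3472.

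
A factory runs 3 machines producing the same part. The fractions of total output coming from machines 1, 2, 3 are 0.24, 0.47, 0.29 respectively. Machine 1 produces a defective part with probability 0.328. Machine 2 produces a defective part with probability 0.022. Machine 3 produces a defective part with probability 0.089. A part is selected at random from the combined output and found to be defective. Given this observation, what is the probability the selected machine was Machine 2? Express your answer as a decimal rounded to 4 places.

Tabulate prior·likelihood by source: [1] prior 0.24, lik 0.328, product 0.07872; [2] prior 0.47, lik 0.022, product 0.01034; [3] prior 0.29, lik 0.089, product 0.02581.
Normalizing constant = 0.11487; the posterior for Machine 2 is its product over the sum, 0.01034/0.11487 = 0.0900.

Posterior probability ≈ 0.0900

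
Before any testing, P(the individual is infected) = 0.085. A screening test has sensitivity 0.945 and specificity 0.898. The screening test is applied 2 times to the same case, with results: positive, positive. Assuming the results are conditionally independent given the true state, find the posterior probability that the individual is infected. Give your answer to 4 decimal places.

Let H be the event that the individual is infected; start with P(H) = 0.085. P('positive'|H) = 0.945, P('positive'|¬H) = 0.102.
Update on result 1 ('positive'): P(H) ← 0.945·0.0850 / (0.945·0.0850 + 0.102·0.9150) = 0.080325/0.17366 = 0.4626.
Update on result 2 ('positive'): P(H) ← 0.945·0.4626 / (0.945·0.4626 + 0.102·0.5374) = 0.43711/0.49193 = 0.8886.

Posterior P(H) ≈ 0.8886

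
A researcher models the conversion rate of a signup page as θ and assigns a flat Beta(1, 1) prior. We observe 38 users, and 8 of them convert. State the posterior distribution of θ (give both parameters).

Posterior: Beta(9, 31)

The binomial likelihood is conjugate to the Beta prior: with 8 successes and 30 failures, the posterior is Beta(1+8, 1+30) = Beta(9, 31).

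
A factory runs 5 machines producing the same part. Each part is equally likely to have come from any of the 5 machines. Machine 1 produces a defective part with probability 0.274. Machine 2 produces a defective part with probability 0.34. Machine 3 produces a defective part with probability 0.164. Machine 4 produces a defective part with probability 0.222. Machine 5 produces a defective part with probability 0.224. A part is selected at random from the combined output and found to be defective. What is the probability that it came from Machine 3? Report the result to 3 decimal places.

Posterior probability ≈ 0.134

Tabulate prior·likelihood by source: [1] prior 0.2, lik 0.274, product 0.05480; [2] prior 0.2, lik 0.34, product 0.06800; [3] prior 0.2, lik 0.164, product 0.03280; [4] prior 0.2, lik 0.222, product 0.04440; [5] prior 0.2, lik 0.224, product 0.04480.
Normalizing constant = 0.24480; the posterior for Machine 3 is its product over the sum, 0.03280/0.24480 = 0.134.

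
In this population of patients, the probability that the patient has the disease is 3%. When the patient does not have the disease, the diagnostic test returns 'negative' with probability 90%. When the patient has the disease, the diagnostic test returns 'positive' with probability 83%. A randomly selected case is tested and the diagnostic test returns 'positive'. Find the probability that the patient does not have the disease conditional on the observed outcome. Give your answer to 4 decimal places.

Let H be the event that the patient has the disease. P(H) = 0.03, so P(¬H) = 0.97. With E the 'positive' result, P(E|H) = 0.83 and P(E|¬H) = 0.1.
P(E) = 0.83·0.03 + 0.1·0.97 = 0.024900 + 0.097000 = 0.12190.
By Bayes' theorem, P(H|E) = 0.024900 / 0.12190 = 0.2043. Hence P(¬H|E) = 1 − 0.2043 = 0.7957.

P(¬H | E) ≈ 0.7957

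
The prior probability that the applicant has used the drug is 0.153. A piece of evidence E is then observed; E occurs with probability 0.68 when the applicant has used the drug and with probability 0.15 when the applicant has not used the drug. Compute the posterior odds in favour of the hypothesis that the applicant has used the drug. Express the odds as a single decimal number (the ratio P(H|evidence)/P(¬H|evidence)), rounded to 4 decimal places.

Prior odds = 0.153/(1−0.153) = 0.18064. In log-odds, ln(0.18064) = -1.7113.
Add log likelihood ratio: ln(4.5333) = 1.5115.
Posterior log-odds = -0.19981, so posterior odds = exp(-0.19981) = 0.81889.

Posterior odds ≈ 0.8189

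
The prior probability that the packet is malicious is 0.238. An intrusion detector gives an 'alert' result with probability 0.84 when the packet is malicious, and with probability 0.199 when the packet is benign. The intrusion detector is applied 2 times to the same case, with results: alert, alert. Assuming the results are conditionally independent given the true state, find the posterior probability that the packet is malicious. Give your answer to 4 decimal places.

Posterior P(H) ≈ 0.8477

With H the event that the packet is malicious, the joint likelihood of the observed sequence is P(data|H) = 0.84·0.84 = 0.70560 and P(data|¬H) = 0.199·0.199 = 0.039601.
Bayes: P(H|data) = 0.238·0.70560 / (0.238·0.70560 + 0.762·0.039601) = 0.16793/0.19811 = 0.8477.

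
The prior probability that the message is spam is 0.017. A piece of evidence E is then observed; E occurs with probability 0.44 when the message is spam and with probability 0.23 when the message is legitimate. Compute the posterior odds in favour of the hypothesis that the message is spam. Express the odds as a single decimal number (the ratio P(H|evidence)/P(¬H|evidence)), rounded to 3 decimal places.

Prior odds = 0.017/(1−0.017) = 0.017294. In log-odds, ln(0.017294) = -4.0574.
Add log likelihood ratio: ln(1.9130) = 0.64870.
Posterior log-odds = -3.4087, so posterior odds = exp(-3.4087) = 0.033084.

Posterior odds ≈ 0.033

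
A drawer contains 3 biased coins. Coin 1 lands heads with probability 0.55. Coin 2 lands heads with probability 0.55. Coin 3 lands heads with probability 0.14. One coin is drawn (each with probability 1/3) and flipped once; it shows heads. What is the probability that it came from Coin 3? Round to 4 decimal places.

Tabulate prior·likelihood by source: [1] prior 0.333333, lik 0.55, product 0.1833; [2] prior 0.333333, lik 0.55, product 0.1833; [3] prior 0.333333, lik 0.14, product 0.04667.
Normalizing constant = 0.41333; the posterior for Coin 3 is its product over the sum, 0.04667/0.41333 = 0.1129.

Posterior probability ≈ 0.1129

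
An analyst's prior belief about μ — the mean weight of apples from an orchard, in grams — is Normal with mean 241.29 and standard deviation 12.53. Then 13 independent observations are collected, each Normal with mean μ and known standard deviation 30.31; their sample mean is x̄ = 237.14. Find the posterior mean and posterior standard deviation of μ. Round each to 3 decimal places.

With known σ, the Normal prior is conjugate. Weight on the data is w = (n/σ²)/(n/σ² + 1/τ₀²) = 0.0141505/(0.0141505+0.00636939) = 0.68960.
Posterior mean = w·x̄ + (1−w)·μ₀ = 0.68960·237.14 + 0.31040·241.29 = 238.428. Posterior variance = 1/(0.0141505+0.00636939) = 48.7332, so SD = 6.981.

Posterior mean ≈ 238.428; posterior SD ≈ 6.981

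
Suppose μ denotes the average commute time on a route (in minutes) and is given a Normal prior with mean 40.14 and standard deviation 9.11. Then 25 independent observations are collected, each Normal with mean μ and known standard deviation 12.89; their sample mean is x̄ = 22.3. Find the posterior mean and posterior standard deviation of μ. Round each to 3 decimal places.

With known σ, the Normal prior is conjugate. Weight on the data is w = (n/σ²)/(n/σ² + 1/τ₀²) = 0.150465/(0.150465+0.0120493) = 0.92586.
Posterior mean = w·x̄ + (1−w)·μ₀ = 0.92586·22.3 + 0.074143·40.14 = 23.623. Posterior variance = 1/(0.150465+0.0120493) = 6.15332, so SD = 2.481.

Posterior mean ≈ 23.623; posterior SD ≈ 2.481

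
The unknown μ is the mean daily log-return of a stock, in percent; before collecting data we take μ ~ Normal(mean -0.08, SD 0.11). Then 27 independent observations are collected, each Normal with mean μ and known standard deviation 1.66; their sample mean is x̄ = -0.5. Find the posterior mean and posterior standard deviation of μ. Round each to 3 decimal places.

With known σ, the Normal prior is conjugate. Weight on the data is w = (n/σ²)/(n/σ² + 1/τ₀²) = 9.79823/(9.79823+82.6446) = 0.10599.
Posterior mean = w·x̄ + (1−w)·μ₀ = 0.10599·-0.5 + 0.89401·-0.08 = -0.125. Posterior variance = 1/(9.79823+82.6446) = 0.0108175, so SD = 0.104.

Posterior mean ≈ -0.125; posterior SD ≈ 0.104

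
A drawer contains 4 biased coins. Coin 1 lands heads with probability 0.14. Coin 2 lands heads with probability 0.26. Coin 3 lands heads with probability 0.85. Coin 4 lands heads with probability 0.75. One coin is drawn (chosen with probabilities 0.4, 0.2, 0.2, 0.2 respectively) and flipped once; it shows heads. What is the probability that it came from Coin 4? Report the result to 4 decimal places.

P(heads|C1) = 0.14; P(heads|C2) = 0.26; P(heads|C3) = 0.85; P(heads|C4) = 0.75.
Prior × likelihood for each source: 0.4·0.14=0.05600, 0.2·0.26=0.05200, 0.2·0.85=0.1700, 0.2·0.75=0.1500. Summing gives P(heads) = 0.42800.
P(Coin 4 | heads) = 0.1500 / 0.42800 = 0.3505.

Posterior probability ≈ 0.3505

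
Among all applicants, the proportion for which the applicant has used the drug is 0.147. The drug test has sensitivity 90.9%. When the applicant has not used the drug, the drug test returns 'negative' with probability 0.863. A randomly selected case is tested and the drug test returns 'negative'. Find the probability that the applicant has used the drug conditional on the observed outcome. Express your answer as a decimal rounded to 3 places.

P(H | E) ≈ 0.018

Write H for 'the applicant has used the drug'. Prior odds H:¬H = 0.147/0.853 = 0.17233. For the 'negative' outcome, the likelihood ratio is 0.091/0.863 = 0.10545.
Posterior odds = 0.17233 × 0.10545 = 0.018172, so P(H|E) = 0.018172/(1+0.018172) = 0.018.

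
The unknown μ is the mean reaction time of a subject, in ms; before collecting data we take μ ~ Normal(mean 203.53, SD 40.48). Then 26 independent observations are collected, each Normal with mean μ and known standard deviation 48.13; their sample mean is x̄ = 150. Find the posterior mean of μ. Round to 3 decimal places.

Posterior mean ≈ 152.760

With known σ, the Normal prior is conjugate. Weight on the data is w = (n/σ²)/(n/σ² + 1/τ₀²) = 0.0112238/(0.0112238+0.00061027) = 0.94843.
Posterior mean = w·x̄ + (1−w)·μ₀ = 0.94843·150 + 0.051568·203.53 = 152.760.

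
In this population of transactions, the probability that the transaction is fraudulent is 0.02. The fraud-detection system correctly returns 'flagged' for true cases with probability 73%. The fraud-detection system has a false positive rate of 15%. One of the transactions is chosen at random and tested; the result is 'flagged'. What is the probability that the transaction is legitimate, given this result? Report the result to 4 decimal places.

P(¬H | E) ≈ 0.9097

Write H for 'the transaction is fraudulent'. Prior odds H:¬H = 0.02/0.98 = 0.020408. For the 'flagged' outcome, the likelihood ratio is 0.73/0.15 = 4.8667.
Posterior odds = 0.020408 × 4.8667 = 0.099320, so P(H|E) = 0.099320/(1+0.099320) = 0.0903. Then P(¬H|E) = 1 − 0.0903 = 0.9097.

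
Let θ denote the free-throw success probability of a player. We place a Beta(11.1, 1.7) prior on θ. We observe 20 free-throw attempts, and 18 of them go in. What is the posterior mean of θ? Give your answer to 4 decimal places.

Observing 18 successes and 2 failures updates Beta(11.1, 1.7) by adding the success and failure counts to the two shape parameters: α = 11.1+18 = 29.1, β = 1.7+2 = 3.7.
Posterior mean = α/(α+β) = 29.1/32.8 = 0.8872.

Posterior mean ≈ 0.8872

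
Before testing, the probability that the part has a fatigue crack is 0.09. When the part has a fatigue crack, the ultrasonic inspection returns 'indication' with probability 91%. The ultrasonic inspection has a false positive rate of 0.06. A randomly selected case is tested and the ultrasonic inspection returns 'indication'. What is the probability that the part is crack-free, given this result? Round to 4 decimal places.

Let H be the event that the part has a fatigue crack. P(H) = 0.09, so P(¬H) = 0.91. With E the 'indication' result, P(E|H) = 0.91 and P(E|¬H) = 0.06.
P(E) = 0.91·0.09 + 0.06·0.91 = 0.081900 + 0.054600 = 0.13650.
By Bayes' theorem, P(H|E) = 0.081900 / 0.13650 = 0.6000. Hence P(¬H|E) = 1 − 0.6000 = 0.4000.

P(¬H | E) ≈ 0.4000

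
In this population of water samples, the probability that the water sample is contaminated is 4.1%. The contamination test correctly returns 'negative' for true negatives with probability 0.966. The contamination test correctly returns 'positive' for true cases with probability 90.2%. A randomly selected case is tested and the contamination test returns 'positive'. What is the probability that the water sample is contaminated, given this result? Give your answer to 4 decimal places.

P(H | E) ≈ 0.5314

Let H be the event that the water sample is contaminated. P(H) = 0.041, so P(¬H) = 0.959. With E the 'positive' result, P(E|H) = 0.902 and P(E|¬H) = 0.034.
P(E) = 0.902·0.041 + 0.034·0.959 = 0.036982 + 0.032606 = 0.069588.
By Bayes' theorem, P(H|E) = 0.036982 / 0.069588 = 0.5314.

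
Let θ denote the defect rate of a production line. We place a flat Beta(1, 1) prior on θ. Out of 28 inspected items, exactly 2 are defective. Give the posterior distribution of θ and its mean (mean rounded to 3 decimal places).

The binomial likelihood is conjugate to the Beta prior: with 2 successes and 26 failures, the posterior is Beta(1+2, 1+26) = Beta(3, 27).
E[θ | data] = 3/(3+27) = 0.100.

Posterior: Beta(3, 27); mean ≈ 0.100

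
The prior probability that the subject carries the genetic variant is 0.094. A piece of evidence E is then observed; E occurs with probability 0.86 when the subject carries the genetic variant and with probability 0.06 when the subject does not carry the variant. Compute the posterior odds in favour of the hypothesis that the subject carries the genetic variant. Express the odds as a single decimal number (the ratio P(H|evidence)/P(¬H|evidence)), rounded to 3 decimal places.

Posterior odds ≈ 1.487

Prior odds = 0.094/(1−0.094) = 0.10375. In log-odds, ln(0.10375) = -2.2657.
Add log likelihood ratio: ln(14.333) = 2.6626.
Posterior log-odds = 0.39684, so posterior odds = exp(0.39684) = 1.4871.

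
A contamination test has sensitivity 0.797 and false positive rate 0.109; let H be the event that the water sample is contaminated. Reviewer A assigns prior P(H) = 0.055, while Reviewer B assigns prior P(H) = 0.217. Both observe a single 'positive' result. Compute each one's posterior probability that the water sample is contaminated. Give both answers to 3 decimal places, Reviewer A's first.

Reviewer A: 0.299; Reviewer B: 0.670

P('+'|H) = 0.797, P('+'|¬H) = 0.109.
Reviewer A: numerator 0.797·0.055 = 0.043835; evidence = 0.043835+0.109·0.945 = 0.14684; posterior = 0.299.
Reviewer B: numerator 0.797·0.217 = 0.17295; evidence = 0.17295+0.109·0.783 = 0.25830; posterior = 0.670.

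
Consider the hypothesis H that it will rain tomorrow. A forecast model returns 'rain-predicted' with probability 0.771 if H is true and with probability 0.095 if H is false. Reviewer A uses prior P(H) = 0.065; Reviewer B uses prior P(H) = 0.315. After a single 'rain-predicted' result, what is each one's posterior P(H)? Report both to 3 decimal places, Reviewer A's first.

Reviewer A: 0.361; Reviewer B: 0.789

The likelihood ratio for a 'rain-predicted' result is 0.771/0.095 = 8.1158.
Reviewer A: prior odds 0.065/0.935 = 0.069519; posterior odds 0.56420; posterior probability 0.361.
Reviewer B: prior odds 0.315/0.685 = 0.45985; posterior odds 3.7321; posterior probability 0.789.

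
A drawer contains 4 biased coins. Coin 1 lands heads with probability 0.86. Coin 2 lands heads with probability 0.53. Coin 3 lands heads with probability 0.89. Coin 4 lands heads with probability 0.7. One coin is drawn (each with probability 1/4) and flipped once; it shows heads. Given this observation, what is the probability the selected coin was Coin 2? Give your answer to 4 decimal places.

Posterior probability ≈ 0.1779

P(heads|C1) = 0.86; P(heads|C2) = 0.53; P(heads|C3) = 0.89; P(heads|C4) = 0.7.
Prior × likelihood for each source: 0.25·0.86=0.2150, 0.25·0.53=0.1325, 0.25·0.89=0.2225, 0.25·0.7=0.1750. Summing gives P(heads) = 0.74500.
P(Coin 2 | heads) = 0.1325 / 0.74500 = 0.1779.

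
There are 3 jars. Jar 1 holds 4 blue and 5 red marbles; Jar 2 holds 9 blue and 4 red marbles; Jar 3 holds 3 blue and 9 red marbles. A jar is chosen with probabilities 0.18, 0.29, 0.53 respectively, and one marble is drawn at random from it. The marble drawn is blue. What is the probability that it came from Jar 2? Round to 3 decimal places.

Posterior probability ≈ 0.486

Tabulate prior·likelihood by source: [1] prior 0.18, lik 0.4444, product 0.08000; [2] prior 0.29, lik 0.6923, product 0.2008; [3] prior 0.53, lik 0.25, product 0.1325.
Normalizing constant = 0.41327; the posterior for Jar 2 is its product over the sum, 0.2008/0.41327 = 0.486.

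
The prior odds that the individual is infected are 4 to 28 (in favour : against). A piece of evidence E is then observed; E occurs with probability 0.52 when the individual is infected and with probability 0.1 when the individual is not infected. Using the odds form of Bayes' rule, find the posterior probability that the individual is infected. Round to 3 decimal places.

Prior odds = 4/28 = 0.14286.
Likelihood ratio for E = 0.52/0.1 = 5.2000.
Posterior odds = prior odds × LR = 0.74286.
Posterior probability = odds/(1+odds) = 0.74286/1.7429 = 0.426.

Posterior probability ≈ 0.426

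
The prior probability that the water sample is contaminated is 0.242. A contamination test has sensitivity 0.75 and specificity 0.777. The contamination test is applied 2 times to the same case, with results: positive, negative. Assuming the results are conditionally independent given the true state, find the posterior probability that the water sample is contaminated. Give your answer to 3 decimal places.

Posterior P(H) ≈ 0.257

With H the event that the water sample is contaminated, the joint likelihood of the observed sequence is P(data|H) = 0.75·0.25 = 0.18750 and P(data|¬H) = 0.223·0.777 = 0.17327.
Bayes: P(H|data) = 0.242·0.18750 / (0.242·0.18750 + 0.758·0.17327) = 0.045375/0.17671 = 0.2568.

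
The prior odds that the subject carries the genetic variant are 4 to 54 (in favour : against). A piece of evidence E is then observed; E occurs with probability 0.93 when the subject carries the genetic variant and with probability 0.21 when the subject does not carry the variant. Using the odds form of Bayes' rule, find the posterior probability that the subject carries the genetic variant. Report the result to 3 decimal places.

Prior odds = 4/54 = 0.074074. In log-odds, ln(0.074074) = -2.6027.
Add log likelihood ratio: ln(4.4286) = 1.4881.
Posterior log-odds = -1.1146, so posterior odds = exp(-1.1146) = 0.32804. Converting, P(H|E) = 0.32804/1.3280 = 0.247.

Posterior probability ≈ 0.247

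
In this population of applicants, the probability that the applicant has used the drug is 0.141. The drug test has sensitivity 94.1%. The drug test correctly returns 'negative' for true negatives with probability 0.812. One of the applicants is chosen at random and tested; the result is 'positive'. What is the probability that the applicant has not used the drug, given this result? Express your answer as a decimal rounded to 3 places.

Let H be the event that the applicant has used the drug. P(H) = 0.141, so P(¬H) = 0.859. With E the 'positive' result, P(E|H) = 0.941 and P(E|¬H) = 0.188.
P(E) = 0.941·0.141 + 0.188·0.859 = 0.13268 + 0.16149 = 0.29417.
By Bayes' theorem, P(H|E) = 0.13268 / 0.29417 = 0.451. Hence P(¬H|E) = 1 − 0.451 = 0.549.

P(¬H | E) ≈ 0.549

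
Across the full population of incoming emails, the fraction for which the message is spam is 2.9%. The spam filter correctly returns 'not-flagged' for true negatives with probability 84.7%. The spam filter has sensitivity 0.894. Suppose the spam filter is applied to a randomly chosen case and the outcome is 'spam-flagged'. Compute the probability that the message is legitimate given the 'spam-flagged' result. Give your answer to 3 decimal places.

Write H for 'the message is spam'. Prior odds H:¬H = 0.029/0.971 = 0.029866. For the 'spam-flagged' outcome, the likelihood ratio is 0.894/0.153 = 5.8431.
Posterior odds = 0.029866 × 5.8431 = 0.17451, so P(H|E) = 0.17451/(1+0.17451) = 0.149. Then P(¬H|E) = 1 − 0.149 = 0.851.

P(¬H | E) ≈ 0.851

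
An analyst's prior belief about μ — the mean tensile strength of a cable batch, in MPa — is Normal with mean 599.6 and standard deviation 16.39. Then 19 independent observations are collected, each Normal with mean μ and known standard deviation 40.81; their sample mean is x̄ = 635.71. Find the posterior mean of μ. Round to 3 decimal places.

With known σ, the Normal prior is conjugate. Weight on the data is w = (n/σ²)/(n/σ² + 1/τ₀²) = 0.0114083/(0.0114083+0.00372256) = 0.75398.
Posterior mean = w·x̄ + (1−w)·μ₀ = 0.75398·635.71 + 0.24602·599.6 = 626.826.

Posterior mean ≈ 626.826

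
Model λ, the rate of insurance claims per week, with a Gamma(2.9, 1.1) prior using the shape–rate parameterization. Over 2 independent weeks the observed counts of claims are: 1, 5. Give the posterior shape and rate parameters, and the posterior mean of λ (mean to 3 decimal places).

Posterior: Gamma(shape=8.9, rate=3.1); mean ≈ 2.871

Total count ∑xᵢ = 6 over n = 2 weeks.
Gamma is conjugate to the Poisson likelihood: posterior is Gamma(shape = 2.9+6 = 8.9, rate = 1.1+2 = 3.1).
Posterior mean = shape/rate = 8.9/3.1 = 2.871.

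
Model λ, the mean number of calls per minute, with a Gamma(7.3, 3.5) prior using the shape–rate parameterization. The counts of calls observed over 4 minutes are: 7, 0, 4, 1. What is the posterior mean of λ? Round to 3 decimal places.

Posterior mean ≈ 2.573

Total count ∑xᵢ = 12 over n = 4 minutes.
Gamma is conjugate to the Poisson likelihood: posterior is Gamma(shape = 7.3+12 = 19.3, rate = 3.5+4 = 7.5).
Posterior mean = shape/rate = 19.3/7.5 = 2.573.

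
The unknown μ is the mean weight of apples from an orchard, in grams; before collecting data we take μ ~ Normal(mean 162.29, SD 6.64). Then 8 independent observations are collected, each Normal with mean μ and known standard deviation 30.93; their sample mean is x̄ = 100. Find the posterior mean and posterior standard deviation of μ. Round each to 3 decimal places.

With known σ, the Normal prior is conjugate. Weight on the data is w = (n/σ²)/(n/σ² + 1/τ₀²) = 0.00836238/(0.00836238+0.0226811) = 0.26938.
Posterior mean = w·x̄ + (1−w)·μ₀ = 0.26938·100 + 0.73062·162.29 = 145.511. Posterior variance = 1/(0.00836238+0.0226811) = 32.2129, so SD = 5.676.

Posterior mean ≈ 145.511; posterior SD ≈ 5.676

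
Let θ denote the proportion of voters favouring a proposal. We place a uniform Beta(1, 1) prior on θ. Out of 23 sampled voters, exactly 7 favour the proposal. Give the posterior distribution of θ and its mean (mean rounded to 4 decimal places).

The binomial likelihood is conjugate to the Beta prior: with 7 successes and 16 failures, the posterior is Beta(1+7, 1+16) = Beta(8, 17).
E[θ | data] = 8/(8+17) = 0.3200.

Posterior: Beta(8, 17); mean ≈ 0.3200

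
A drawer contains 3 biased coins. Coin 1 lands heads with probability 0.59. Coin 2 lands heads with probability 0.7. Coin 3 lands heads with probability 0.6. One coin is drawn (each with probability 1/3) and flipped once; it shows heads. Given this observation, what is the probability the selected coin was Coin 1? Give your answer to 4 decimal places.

Posterior probability ≈ 0.3122

Tabulate prior·likelihood by source: [1] prior 0.333333, lik 0.59, product 0.1967; [2] prior 0.333333, lik 0.7, product 0.2333; [3] prior 0.333333, lik 0.6, product 0.2000.
Normalizing constant = 0.63000; the posterior for Coin 1 is its product over the sum, 0.1967/0.63000 = 0.3122.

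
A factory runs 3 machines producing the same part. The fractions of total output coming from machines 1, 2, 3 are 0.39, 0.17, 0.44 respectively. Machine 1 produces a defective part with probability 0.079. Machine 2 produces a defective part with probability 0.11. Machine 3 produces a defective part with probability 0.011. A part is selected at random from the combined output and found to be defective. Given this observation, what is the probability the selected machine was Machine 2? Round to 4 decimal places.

Tabulate prior·likelihood by source: [1] prior 0.39, lik 0.079, product 0.03081; [2] prior 0.17, lik 0.11, product 0.01870; [3] prior 0.44, lik 0.011, product 0.004840.
Normalizing constant = 0.054350; the posterior for Machine 2 is its product over the sum, 0.01870/0.054350 = 0.3441.

Posterior probability ≈ 0.3441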